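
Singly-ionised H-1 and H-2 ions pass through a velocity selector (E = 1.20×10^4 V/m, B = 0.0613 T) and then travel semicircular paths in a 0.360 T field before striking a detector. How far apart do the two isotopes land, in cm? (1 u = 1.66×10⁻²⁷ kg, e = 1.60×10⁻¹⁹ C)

Both emerge at v = E/B₁ = 1.96×10^5 m/s.
r = mv/(qB₂), so r₁ = 5.642×10^-3 m and r₂ = 0.01128 m, giving Δr = 5.64×10^-3 m.
After a semicircle each ion lands a diameter 2r from the entry slit, so the separation is 2Δr = 0.0113 m.

Δd ≈ 1.13 cm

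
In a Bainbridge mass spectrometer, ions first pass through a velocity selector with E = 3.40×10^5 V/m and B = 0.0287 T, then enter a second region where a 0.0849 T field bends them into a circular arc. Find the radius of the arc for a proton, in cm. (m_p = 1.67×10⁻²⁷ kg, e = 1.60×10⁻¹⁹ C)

The selector passes v = E/B = 3.40×10^5/0.0287 = 1.18×10^7 m/s.
In the deflection region, r = mv/(qB₂) = (1.67×10^-27)(1.18×10^7) / [(1×1.60×10^-19)(0.0849)] = 1.46 m.

r ≈ 146 cm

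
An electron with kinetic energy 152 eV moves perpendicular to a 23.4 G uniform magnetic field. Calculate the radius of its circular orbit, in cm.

r ≈ 1.78 cm

Convert the energy: K = 152 eV = 2.43×10^-17 J.
v = √(2K/m) = √(2·2.43×10^-17/9.11×10^-31) = 7.31×10^6 m/s.
r = mv/(qB) = (9.11×10^-31)(7.31×10^6) / [(1×1.60×10^-19)(2.34×10^-3)] = 0.0178 m.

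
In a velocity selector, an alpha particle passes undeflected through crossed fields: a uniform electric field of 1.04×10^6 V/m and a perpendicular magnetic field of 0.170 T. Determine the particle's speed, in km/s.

v ≈ 6120 km/s

For zero net force, qE = qvB, so v = E/B.
v = (1.04×10^6) / (0.170) = 6.12×10^6 m/s.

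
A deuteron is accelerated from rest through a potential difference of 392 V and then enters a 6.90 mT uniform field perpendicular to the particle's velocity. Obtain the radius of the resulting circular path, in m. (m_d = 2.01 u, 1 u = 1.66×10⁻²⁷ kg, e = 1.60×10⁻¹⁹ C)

r ≈ 0.586 m

The kinetic energy gained is K = qV = (1×1.60×10^-19)(392) = 6.27×10^-17 J.
v = √(2K/m) = 1.94×10^5 m/s.
r = mv/(qB) = (3.34×10^-27)(1.94×10^5) / [(1×1.60×10^-19)(6.90×10^-3)] = 0.586 m.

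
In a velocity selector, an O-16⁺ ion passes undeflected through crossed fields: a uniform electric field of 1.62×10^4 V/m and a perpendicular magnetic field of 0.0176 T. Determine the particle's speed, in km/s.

v ≈ 920 km/s

For zero net force, qE = qvB, so v = E/B.
v = (1.62×10^4) / (0.0176) = 9.20×10^5 m/s.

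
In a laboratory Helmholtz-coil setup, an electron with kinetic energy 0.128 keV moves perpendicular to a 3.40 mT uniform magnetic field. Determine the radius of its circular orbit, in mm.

r ≈ 11.2 mm

Convert the energy: K = 0.128 keV = 2.05×10^-17 J.
v = √(2K/m) = √(2·2.05×10^-17/9.11×10^-31) = 6.71×10^6 m/s.
r = mv/(qB) = (9.11×10^-31)(6.71×10^6) / [(1×1.60×10^-19)(3.40×10^-3)] = 0.0112 m.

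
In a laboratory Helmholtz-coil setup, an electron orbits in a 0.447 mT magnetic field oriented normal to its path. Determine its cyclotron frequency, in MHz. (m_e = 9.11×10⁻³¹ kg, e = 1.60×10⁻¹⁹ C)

f = qB/(2πm) = (1×1.60×10^-19)(4.47×10^-4) / [2π(9.11×10^-31)] = 1.25×10^7 Hz.

f ≈ 12.5 MHz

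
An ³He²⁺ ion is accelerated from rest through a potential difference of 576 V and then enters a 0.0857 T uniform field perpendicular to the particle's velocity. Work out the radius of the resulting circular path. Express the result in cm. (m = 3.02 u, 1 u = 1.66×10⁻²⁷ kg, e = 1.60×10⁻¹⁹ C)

r ≈ 4.96 cm

The kinetic energy gained is K = qV = (2×1.60×10^-19)(576) = 1.84×10^-16 J.
v = √(2K/m) = 2.71×10^5 m/s.
r = mv/(qB) = (5.01×10^-27)(2.71×10^5) / [(2×1.60×10^-19)(0.0857)] = 0.0496 m.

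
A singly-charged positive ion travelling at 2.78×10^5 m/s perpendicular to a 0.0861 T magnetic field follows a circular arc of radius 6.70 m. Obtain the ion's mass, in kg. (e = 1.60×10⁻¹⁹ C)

m ≈ 3.32×10^-25 kg

qvB = mv²/r ⇒ m = qBr/v.
m = (1×1.60×10^-19)(0.0861)(6.70) / (2.78×10^5) = 3.32×10^-25 kg.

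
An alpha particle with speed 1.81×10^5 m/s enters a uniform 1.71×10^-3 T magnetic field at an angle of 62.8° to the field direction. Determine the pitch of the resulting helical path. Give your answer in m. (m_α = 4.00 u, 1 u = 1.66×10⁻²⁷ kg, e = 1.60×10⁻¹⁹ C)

The velocity component along B is v∥ = v cos62.8° = 8.27×10^4 m/s.
The cyclotron period T = 2πm/(qB) = 7.62×10^-5 s is set by m, q, B alone.
Pitch = v∥·T = (8.27×10^4)(7.62×10^-5) = 6.31 m.

pitch ≈ 6.31 m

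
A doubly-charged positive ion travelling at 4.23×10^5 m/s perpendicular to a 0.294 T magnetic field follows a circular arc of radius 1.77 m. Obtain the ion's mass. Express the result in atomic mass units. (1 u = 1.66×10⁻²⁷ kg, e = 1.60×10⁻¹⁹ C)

qvB = mv²/r ⇒ m = qBr/v.
m = (2×1.60×10^-19)(0.294)(1.77) / (4.23×10^5) = 3.94×10^-25 kg = 237 u.

m ≈ 237 u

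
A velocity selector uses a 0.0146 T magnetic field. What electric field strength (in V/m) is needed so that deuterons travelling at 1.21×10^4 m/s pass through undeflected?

E ≈ 177 V/m

qE = qvB ⇒ E = vB = (1.21×10^4)(0.0146) = 177 V/m.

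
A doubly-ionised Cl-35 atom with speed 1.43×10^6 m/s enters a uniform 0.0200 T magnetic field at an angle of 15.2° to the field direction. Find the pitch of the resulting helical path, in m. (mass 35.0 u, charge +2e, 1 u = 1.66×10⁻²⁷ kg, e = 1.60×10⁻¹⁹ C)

The velocity component along B is v∥ = v cos15.2° = 1.38×10^6 m/s.
The cyclotron period T = 2πm/(qB) = 5.70×10^-5 s is set by m, q, B alone.
Pitch = v∥·T = (1.38×10^6)(5.70×10^-5) = 78.7 m.

pitch ≈ 78.7 m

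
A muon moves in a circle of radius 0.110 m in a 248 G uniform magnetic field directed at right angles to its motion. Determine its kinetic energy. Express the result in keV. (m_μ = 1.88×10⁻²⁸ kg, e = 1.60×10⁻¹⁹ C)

K ≈ 3.17 keV

v = qBr/m = (1×1.60×10^-19)(0.0248)(0.110) / (1.88×10^-28) = 2.32×10^6 m/s.
K = ½mv² = 0.5·(1.88×10^-28)·(2.32×10^6)² = 5.07×10^-16 J = 3.17 keV.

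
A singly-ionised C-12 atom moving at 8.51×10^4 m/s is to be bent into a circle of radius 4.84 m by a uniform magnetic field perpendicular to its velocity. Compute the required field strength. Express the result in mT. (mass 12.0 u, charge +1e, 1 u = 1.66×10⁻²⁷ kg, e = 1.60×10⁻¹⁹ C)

B ≈ 2.19 mT

qvB = mv²/r gives B = mv/(qr).
B = (1.99×10^-26)(8.51×10^4) / [(1×1.60×10^-19)(4.84)] = 2.19×10^-3 T.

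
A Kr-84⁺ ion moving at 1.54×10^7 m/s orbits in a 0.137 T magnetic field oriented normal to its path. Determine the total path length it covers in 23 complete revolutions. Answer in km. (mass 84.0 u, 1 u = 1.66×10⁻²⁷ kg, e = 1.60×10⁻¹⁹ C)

L ≈ 14.2 km

r = mv/(qB) = 98.0 m, so one revolution covers 2πr = 616 m.
In 23 revolutions: L = 23·2πr = 1.42×10^4 m.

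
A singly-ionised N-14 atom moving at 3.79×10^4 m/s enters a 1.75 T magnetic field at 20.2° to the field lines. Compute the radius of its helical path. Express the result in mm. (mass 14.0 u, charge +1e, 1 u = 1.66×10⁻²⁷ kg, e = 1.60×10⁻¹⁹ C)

r ≈ 1.09 mm

Only the perpendicular component v⊥ = v sin20.2° = 1.31×10^4 m/s is bent by the field.
r = m v⊥ /(qB) = (2.32×10^-26)(1.31×10^4) / [(1×1.60×10^-19)(1.75)] = 1.09×10^-3 m.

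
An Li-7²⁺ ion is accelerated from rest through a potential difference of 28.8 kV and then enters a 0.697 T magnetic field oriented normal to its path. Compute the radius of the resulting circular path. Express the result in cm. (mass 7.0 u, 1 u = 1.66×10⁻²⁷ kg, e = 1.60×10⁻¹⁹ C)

The kinetic energy gained is K = qV = (2×1.60×10^-19)(2.88×10^4) = 9.22×10^-15 J.
v = √(2K/m) = 1.26×10^6 m/s.
r = mv/(qB) = (1.16×10^-26)(1.26×10^6) / [(2×1.60×10^-19)(0.697)] = 0.0656 m.

r ≈ 6.56 cm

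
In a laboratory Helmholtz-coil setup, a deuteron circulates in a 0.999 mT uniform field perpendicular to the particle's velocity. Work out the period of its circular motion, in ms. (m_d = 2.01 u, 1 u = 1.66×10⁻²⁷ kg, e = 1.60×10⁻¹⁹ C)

T ≈ 0.131 ms

The cyclotron period is independent of speed: T = 2πm/(qB).
T = 2π(3.34×10^-27) / [(1×1.60×10^-19)(9.99×10^-4)] = 1.31×10^-4 s.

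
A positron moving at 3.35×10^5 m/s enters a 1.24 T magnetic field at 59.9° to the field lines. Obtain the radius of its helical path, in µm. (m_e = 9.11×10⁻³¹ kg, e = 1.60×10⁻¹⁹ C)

r ≈ 1.33 µm

Only the perpendicular component v⊥ = v sin59.9° = 2.90×10^5 m/s is bent by the field.
r = m v⊥ /(qB) = (9.11×10^-31)(2.90×10^5) / [(1×1.60×10^-19)(1.24)] = 1.33×10^-6 m.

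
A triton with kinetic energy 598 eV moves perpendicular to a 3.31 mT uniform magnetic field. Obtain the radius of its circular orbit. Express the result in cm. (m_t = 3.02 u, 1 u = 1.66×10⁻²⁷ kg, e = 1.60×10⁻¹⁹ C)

r ≈ 185 cm

Convert the energy: K = 598 eV = 9.57×10^-17 J.
v = √(2K/m) = √(2·9.57×10^-17/5.01×10^-27) = 1.95×10^5 m/s.
r = mv/(qB) = (5.01×10^-27)(1.95×10^5) / [(1×1.60×10^-19)(3.31×10^-3)] = 1.85 m.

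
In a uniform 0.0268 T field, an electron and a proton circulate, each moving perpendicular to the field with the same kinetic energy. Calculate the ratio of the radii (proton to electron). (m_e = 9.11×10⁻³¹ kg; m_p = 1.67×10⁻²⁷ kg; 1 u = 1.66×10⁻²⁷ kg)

r = √(2mK)/(qB) ⇒ at equal K, r ∝ √m/q.
r_{proton}/r_{electron} = 42.8.

ratio ≈ 42.8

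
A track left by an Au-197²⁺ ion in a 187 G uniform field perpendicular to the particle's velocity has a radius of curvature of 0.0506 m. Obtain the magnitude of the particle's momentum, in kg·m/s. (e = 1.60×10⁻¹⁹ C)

p ≈ 3.03×10^-22 kg·m/s

Since qvB = mv²/r, the momentum p = mv = qBr.
p = (2×1.60×10^-19)(0.0187)(0.0506) = 3.03×10^-22 kg·m/s.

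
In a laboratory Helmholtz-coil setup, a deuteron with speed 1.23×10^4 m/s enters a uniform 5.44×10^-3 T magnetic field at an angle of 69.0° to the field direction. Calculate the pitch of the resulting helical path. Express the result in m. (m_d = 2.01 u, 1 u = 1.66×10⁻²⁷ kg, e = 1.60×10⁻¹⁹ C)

The velocity component along B is v∥ = v cos69.0° = 4410 m/s.
The cyclotron period T = 2πm/(qB) = 2.41×10^-5 s is set by m, q, B alone.
Pitch = v∥·T = (4410)(2.41×10^-5) = 0.106 m.

pitch ≈ 0.106 m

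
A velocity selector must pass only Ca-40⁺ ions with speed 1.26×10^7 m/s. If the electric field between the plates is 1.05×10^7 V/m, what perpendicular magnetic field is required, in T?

B ≈ 0.833 T

qE = qvB ⇒ B = E/v = (1.05×10^7) / (1.26×10^7) = 0.833 T.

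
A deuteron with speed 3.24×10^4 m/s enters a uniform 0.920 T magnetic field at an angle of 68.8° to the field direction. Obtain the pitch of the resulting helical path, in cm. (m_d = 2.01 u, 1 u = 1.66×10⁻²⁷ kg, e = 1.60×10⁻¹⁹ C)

pitch ≈ 0.167 cm

The velocity component along B is v∥ = v cos68.8° = 1.17×10^4 m/s.
The cyclotron period T = 2πm/(qB) = 1.42×10^-7 s is set by m, q, B alone.
Pitch = v∥·T = (1.17×10^4)(1.42×10^-7) = 1.67×10^-3 m.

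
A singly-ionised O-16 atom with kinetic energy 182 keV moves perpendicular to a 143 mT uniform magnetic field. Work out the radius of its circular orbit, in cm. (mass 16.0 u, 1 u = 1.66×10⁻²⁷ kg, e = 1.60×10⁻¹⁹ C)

Convert the energy: K = 182 keV = 2.91×10^-14 J.
v = √(2K/m) = √(2·2.91×10^-14/2.66×10^-26) = 1.48×10^6 m/s.
r = mv/(qB) = (2.66×10^-26)(1.48×10^6) / [(1×1.60×10^-19)(0.143)] = 1.72 m.

r ≈ 172 cm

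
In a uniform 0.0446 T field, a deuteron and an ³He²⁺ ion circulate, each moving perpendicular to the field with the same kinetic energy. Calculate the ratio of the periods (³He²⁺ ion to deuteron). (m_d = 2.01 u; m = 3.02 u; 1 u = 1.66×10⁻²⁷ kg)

ratio ≈ 0.751

T = 2πm/(qB) is independent of speed, so T₂/T₁ = (m₂/q₂)/(m₁/q₁).
T_{³He²⁺ ion}/T_{deuteron} = (5.01×10^-27/2e) / (3.34×10^-27/1e) = 0.751.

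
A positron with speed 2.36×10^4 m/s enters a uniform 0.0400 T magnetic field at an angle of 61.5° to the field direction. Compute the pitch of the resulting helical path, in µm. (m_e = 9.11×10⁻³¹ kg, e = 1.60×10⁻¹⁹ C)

pitch ≈ 10.1 µm

The velocity component along B is v∥ = v cos61.5° = 1.13×10^4 m/s.
The cyclotron period T = 2πm/(qB) = 8.94×10^-10 s is set by m, q, B alone.
Pitch = v∥·T = (1.13×10^4)(8.94×10^-10) = 1.01×10^-5 m.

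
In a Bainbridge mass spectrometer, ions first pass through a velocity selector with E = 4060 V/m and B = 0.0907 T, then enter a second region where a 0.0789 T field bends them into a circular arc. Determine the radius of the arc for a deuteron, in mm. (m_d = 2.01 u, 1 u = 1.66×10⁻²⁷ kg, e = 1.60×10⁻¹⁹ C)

r ≈ 11.8 mm

The selector passes v = E/B = 4060/0.0907 = 4.48×10^4 m/s.
In the deflection region, r = mv/(qB₂) = (3.34×10^-27)(4.48×10^4) / [(1×1.60×10^-19)(0.0789)] = 0.0118 m.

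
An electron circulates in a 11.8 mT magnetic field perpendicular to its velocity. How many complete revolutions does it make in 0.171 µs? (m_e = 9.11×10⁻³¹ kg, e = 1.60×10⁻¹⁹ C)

T = 2πm/(qB) = 2π(9.11×10^-31) / [(1×1.60×10^-19)(0.0118)] = 3.0318×10^-9 s.
N = t/T = 1.71×10^-7 / 3.0318×10^-9 ≈ 56.40, so 56 complete revolutions.

N = 56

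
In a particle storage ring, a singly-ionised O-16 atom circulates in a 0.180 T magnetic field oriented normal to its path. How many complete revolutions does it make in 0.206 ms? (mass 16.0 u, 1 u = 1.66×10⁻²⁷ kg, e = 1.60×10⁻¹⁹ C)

T = 2πm/(qB) = 2π(2.656×10^-26) / [(1×1.60×10^-19)(0.180)] = 5.7945×10^-6 s.
N = t/T = 2.06×10^-4 / 5.7945×10^-6 ≈ 35.55, so 35 complete revolutions.

N = 35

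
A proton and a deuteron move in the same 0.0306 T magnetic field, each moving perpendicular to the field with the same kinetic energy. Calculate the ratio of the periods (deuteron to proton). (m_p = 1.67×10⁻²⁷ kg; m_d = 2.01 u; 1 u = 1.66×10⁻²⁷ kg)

ratio ≈ 2.00

T = 2πm/(qB) is independent of speed, so T₂/T₁ = (m₂/q₂)/(m₁/q₁).
T_{deuteron}/T_{proton} = (3.34×10^-27/1e) / (1.67×10^-27/1e) = 2.00.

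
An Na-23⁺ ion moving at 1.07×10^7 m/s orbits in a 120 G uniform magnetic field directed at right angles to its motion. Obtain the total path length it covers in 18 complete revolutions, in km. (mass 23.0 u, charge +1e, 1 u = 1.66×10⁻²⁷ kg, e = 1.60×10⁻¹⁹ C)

r = mv/(qB) = 213 m, so one revolution covers 2πr = 1340 m.
In 18 revolutions: L = 18·2πr = 2.41×10^4 m.

L ≈ 24.1 km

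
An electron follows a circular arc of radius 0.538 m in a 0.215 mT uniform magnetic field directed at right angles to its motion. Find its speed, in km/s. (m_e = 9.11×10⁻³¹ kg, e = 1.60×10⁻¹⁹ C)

From qvB = mv²/r, v = qBr/m.
v = (1×1.60×10^-19)(2.15×10^-4)(0.538) / (9.11×10^-31) = 2.03×10^7 m/s.

v ≈ 20300 km/s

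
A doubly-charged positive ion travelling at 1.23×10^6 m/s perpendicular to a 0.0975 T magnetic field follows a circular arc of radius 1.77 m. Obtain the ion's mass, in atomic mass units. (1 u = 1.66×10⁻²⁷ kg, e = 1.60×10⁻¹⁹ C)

qvB = mv²/r ⇒ m = qBr/v.
m = (2×1.60×10^-19)(0.0975)(1.77) / (1.23×10^6) = 4.49×10^-26 kg = 27.0 u.

m ≈ 27.0 u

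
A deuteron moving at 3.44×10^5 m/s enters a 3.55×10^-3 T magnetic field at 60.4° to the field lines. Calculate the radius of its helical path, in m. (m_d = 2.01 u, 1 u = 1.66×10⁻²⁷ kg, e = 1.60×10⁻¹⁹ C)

Only the perpendicular component v⊥ = v sin60.4° = 2.99×10^5 m/s is bent by the field.
r = m v⊥ /(qB) = (3.34×10^-27)(2.99×10^5) / [(1×1.60×10^-19)(3.55×10^-3)] = 1.76 m.

r ≈ 1.76 m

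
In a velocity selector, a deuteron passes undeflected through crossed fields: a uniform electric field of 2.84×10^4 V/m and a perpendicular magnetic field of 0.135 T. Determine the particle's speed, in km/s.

For zero net force, qE = qvB, so v = E/B.
v = (2.84×10^4) / (0.135) = 2.10×10^5 m/s.

v ≈ 210 km/s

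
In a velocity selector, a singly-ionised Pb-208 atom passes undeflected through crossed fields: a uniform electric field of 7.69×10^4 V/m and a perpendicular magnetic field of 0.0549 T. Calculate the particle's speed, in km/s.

v ≈ 1400 km/s

For zero net force, qE = qvB, so v = E/B.
v = (7.69×10^4) / (0.0549) = 1.40×10^6 m/s.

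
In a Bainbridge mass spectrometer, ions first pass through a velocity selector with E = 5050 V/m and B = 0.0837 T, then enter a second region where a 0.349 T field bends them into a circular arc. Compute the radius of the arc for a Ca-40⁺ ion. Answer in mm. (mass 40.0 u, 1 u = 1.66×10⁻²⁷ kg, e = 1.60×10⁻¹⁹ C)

r ≈ 71.7 mm

The selector passes v = E/B = 5050/0.0837 = 6.03×10^4 m/s.
In the deflection region, r = mv/(qB₂) = (6.64×10^-26)(6.03×10^4) / [(1×1.60×10^-19)(0.349)] = 0.0717 m.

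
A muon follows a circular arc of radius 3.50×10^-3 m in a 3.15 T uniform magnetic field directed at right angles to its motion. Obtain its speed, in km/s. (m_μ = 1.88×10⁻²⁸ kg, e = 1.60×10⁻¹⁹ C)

From qvB = mv²/r, v = qBr/m.
v = (1×1.60×10^-19)(3.15)(3.50×10^-3) / (1.88×10^-28) = 9.38×10^6 m/s.

v ≈ 9380 km/s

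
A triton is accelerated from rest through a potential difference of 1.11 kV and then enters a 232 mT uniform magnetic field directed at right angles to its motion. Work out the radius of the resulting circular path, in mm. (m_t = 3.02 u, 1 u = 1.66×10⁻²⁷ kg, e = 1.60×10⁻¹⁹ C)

The kinetic energy gained is K = qV = (1×1.60×10^-19)(1110) = 1.78×10^-16 J.
v = √(2K/m) = 2.66×10^5 m/s.
r = mv/(qB) = (5.01×10^-27)(2.66×10^5) / [(1×1.60×10^-19)(0.232)] = 0.0359 m.

r ≈ 35.9 mm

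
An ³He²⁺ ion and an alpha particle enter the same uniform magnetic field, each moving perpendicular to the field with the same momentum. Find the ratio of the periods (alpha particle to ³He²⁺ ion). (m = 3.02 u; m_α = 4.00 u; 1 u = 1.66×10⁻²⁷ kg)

ratio ≈ 1.32

T = 2πm/(qB) is independent of speed, so T₂/T₁ = (m₂/q₂)/(m₁/q₁).
T_{alpha particle}/T_{³He²⁺ ion} = (6.64×10^-27/2e) / (5.01×10^-27/2e) = 1.32.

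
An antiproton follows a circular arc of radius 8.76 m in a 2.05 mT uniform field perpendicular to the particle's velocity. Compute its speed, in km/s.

v ≈ 1720 km/s

From qvB = mv²/r, v = qBr/m.
v = (1×1.60×10^-19)(2.05×10^-3)(8.76) / (1.67×10^-27) = 1.72×10^6 m/s.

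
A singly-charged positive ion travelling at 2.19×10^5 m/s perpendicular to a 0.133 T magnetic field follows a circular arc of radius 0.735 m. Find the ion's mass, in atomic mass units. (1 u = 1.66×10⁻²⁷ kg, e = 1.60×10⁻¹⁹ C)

m ≈ 43.0 u

qvB = mv²/r ⇒ m = qBr/v.
m = (1×1.60×10^-19)(0.133)(0.735) / (2.19×10^5) = 7.14×10^-26 kg = 43.0 u.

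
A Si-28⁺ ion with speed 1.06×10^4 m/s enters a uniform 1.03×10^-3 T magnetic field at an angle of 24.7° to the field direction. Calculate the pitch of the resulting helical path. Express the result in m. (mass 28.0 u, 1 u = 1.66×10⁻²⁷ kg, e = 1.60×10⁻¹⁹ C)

The velocity component along B is v∥ = v cos24.7° = 9630 m/s.
The cyclotron period T = 2πm/(qB) = 1.77×10^-3 s is set by m, q, B alone.
Pitch = v∥·T = (9630)(1.77×10^-3) = 17.1 m.

pitch ≈ 17.1 m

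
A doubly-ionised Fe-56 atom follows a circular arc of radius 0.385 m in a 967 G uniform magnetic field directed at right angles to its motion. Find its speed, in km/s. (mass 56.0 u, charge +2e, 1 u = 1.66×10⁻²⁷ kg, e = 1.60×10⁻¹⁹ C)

v ≈ 128 km/s

From qvB = mv²/r, v = qBr/m.
v = (2×1.60×10^-19)(0.0967)(0.385) / (9.30×10^-26) = 1.28×10^5 m/s.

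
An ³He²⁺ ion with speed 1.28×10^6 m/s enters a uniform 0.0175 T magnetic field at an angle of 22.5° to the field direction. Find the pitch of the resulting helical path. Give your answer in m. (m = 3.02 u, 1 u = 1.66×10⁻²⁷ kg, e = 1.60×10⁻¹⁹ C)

The velocity component along B is v∥ = v cos22.5° = 1.18×10^6 m/s.
The cyclotron period T = 2πm/(qB) = 5.62×10^-6 s is set by m, q, B alone.
Pitch = v∥·T = (1.18×10^6)(5.62×10^-6) = 6.65 m.

pitch ≈ 6.65 m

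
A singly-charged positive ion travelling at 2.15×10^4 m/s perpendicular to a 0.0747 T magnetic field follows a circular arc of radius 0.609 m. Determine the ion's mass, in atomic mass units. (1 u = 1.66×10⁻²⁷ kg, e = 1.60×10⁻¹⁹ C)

qvB = mv²/r ⇒ m = qBr/v.
m = (1×1.60×10^-19)(0.0747)(0.609) / (2.15×10^4) = 3.39×10^-25 kg = 204 u.

m ≈ 204 u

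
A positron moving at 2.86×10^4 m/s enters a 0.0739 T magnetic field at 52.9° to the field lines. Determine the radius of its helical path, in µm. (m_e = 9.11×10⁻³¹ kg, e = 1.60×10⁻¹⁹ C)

Only the perpendicular component v⊥ = v sin52.9° = 2.28×10^4 m/s is bent by the field.
r = m v⊥ /(qB) = (9.11×10^-31)(2.28×10^4) / [(1×1.60×10^-19)(0.0739)] = 1.76×10^-6 m.

r ≈ 1.76 µm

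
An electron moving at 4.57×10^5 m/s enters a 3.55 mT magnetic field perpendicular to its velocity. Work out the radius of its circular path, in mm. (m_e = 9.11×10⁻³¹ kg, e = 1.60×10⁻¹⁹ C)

The magnetic force provides the centripetal force: qvB = mv²/r, so r = mv/(qB).
r = (9.11×10^-31 kg)(4.57×10^5 m/s) / [(1×1.60×10^-19 C)(3.55×10^-3 T)] = 7.33×10^-4 m.

r ≈ 0.733 mm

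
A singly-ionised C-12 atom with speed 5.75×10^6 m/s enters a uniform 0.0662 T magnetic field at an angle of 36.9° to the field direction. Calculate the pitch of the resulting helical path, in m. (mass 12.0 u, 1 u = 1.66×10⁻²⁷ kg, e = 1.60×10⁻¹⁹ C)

The velocity component along B is v∥ = v cos36.9° = 4.60×10^6 m/s.
The cyclotron period T = 2πm/(qB) = 1.18×10^-5 s is set by m, q, B alone.
Pitch = v∥·T = (4.60×10^6)(1.18×10^-5) = 54.3 m.

pitch ≈ 54.3 m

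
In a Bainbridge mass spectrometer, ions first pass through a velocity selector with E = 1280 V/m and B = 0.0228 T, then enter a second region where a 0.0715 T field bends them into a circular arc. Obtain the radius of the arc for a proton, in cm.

The selector passes v = E/B = 1280/0.0228 = 5.61×10^4 m/s.
In the deflection region, r = mv/(qB₂) = (1.67×10^-27)(5.61×10^4) / [(1×1.60×10^-19)(0.0715)] = 8.20×10^-3 m.

r ≈ 0.820 cm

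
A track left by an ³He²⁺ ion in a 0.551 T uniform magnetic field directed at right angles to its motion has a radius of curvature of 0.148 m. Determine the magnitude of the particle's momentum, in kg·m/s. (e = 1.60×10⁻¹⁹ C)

Since qvB = mv²/r, the momentum p = mv = qBr.
p = (2×1.60×10^-19)(0.551)(0.148) = 2.61×10^-20 kg·m/s.

p ≈ 2.61×10^-20 kg·m/s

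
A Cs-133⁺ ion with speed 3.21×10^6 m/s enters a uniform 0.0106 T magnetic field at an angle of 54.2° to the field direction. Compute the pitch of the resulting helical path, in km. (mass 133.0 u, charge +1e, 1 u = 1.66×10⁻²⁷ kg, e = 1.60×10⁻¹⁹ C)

The velocity component along B is v∥ = v cos54.2° = 1.88×10^6 m/s.
The cyclotron period T = 2πm/(qB) = 8.18×10^-4 s is set by m, q, B alone.
Pitch = v∥·T = (1.88×10^6)(8.18×10^-4) = 1540 m.

pitch ≈ 1.54 km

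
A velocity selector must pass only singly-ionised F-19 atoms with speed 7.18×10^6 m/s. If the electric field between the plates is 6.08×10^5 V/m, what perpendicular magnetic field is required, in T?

qE = qvB ⇒ B = E/v = (6.08×10^5) / (7.18×10^6) = 0.0847 T.

B ≈ 0.0847 T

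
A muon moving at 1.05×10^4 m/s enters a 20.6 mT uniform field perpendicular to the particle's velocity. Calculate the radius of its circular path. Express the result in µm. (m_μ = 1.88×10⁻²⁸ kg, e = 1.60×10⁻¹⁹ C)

The magnetic force provides the centripetal force: qvB = mv²/r, so r = mv/(qB).
r = (1.88×10^-28 kg)(1.05×10^4 m/s) / [(1×1.60×10^-19 C)(0.0206 T)] = 5.99×10^-4 m.

r ≈ 599 µm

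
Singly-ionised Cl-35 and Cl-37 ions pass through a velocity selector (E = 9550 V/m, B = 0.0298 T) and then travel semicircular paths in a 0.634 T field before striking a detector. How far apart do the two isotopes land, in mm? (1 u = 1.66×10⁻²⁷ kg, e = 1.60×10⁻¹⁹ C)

Δd ≈ 21.0 mm

Both emerge at v = E/B₁ = 3.20×10^5 m/s.
r = mv/(qB₂), so r₁ = 0.1835 m and r₂ = 0.1940 m, giving Δr = 0.0105 m.
After a semicircle each ion lands a diameter 2r from the entry slit, so the separation is 2Δr = 0.0210 m.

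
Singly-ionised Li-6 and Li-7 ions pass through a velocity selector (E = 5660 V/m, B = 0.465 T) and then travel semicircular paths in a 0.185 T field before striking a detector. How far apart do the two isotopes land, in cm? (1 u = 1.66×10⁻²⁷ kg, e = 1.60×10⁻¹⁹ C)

Both emerge at v = E/B₁ = 1.22×10^4 m/s.
r = mv/(qB₂), so r₁ = 4.096×10^-3 m and r₂ = 4.778×10^-3 m, giving Δr = 6.83×10^-4 m.
After a semicircle each ion lands a diameter 2r from the entry slit, so the separation is 2Δr = 1.37×10^-3 m.

Δd ≈ 0.137 cm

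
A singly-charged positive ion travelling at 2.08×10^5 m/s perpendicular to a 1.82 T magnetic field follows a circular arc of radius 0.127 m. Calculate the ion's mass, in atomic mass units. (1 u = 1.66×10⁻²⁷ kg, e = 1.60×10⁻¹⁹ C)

m ≈ 107 u

qvB = mv²/r ⇒ m = qBr/v.
m = (1×1.60×10^-19)(1.82)(0.127) / (2.08×10^5) = 1.78×10^-25 kg = 107 u.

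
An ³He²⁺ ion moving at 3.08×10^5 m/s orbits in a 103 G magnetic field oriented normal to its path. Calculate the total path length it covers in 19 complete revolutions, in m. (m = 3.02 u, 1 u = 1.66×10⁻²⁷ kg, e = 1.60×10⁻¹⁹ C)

L ≈ 55.9 m

r = mv/(qB) = 0.468 m, so one revolution covers 2πr = 2.94 m.
In 19 revolutions: L = 19·2πr = 55.9 m.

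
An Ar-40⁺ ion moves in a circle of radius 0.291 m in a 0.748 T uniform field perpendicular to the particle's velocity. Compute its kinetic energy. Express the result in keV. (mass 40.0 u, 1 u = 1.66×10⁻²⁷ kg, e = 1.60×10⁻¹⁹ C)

K ≈ 57.1 keV

v = qBr/m = (1×1.60×10^-19)(0.748)(0.291) / (6.64×10^-26) = 5.25×10^5 m/s.
K = ½mv² = 0.5·(6.64×10^-26)·(5.25×10^5)² = 9.13×10^-15 J = 57.1 keV.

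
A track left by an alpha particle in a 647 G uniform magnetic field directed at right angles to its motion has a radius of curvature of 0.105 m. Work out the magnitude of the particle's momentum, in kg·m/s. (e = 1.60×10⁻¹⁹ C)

p ≈ 2.17×10^-21 kg·m/s

Since qvB = mv²/r, the momentum p = mv = qBr.
p = (2×1.60×10^-19)(0.0647)(0.105) = 2.17×10^-21 kg·m/s.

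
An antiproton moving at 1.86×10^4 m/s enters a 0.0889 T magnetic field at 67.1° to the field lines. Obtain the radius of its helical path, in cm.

Only the perpendicular component v⊥ = v sin67.1° = 1.71×10^4 m/s is bent by the field.
r = m v⊥ /(qB) = (1.67×10^-27)(1.71×10^4) / [(1×1.60×10^-19)(0.0889)] = 2.01×10^-3 m.

r ≈ 0.201 cm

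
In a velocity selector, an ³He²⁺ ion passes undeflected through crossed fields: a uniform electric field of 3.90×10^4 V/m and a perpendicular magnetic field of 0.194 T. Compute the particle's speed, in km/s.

For zero net force, qE = qvB, so v = E/B.
v = (3.90×10^4) / (0.194) = 2.01×10^5 m/s.

v ≈ 201 km/s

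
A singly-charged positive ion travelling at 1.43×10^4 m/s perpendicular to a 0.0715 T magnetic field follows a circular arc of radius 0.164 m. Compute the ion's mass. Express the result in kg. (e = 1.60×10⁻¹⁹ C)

m ≈ 1.31×10^-25 kg

qvB = mv²/r ⇒ m = qBr/v.
m = (1×1.60×10^-19)(0.0715)(0.164) / (1.43×10^4) = 1.31×10^-25 kg.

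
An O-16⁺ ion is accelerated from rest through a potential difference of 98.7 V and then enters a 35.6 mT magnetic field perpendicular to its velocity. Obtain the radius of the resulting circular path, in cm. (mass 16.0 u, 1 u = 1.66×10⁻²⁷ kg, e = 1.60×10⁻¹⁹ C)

The kinetic energy gained is K = qV = (1×1.60×10^-19)(98.7) = 1.58×10^-17 J.
v = √(2K/m) = 3.45×10^4 m/s.
r = mv/(qB) = (2.66×10^-26)(3.45×10^4) / [(1×1.60×10^-19)(0.0356)] = 0.161 m.

r ≈ 16.1 cm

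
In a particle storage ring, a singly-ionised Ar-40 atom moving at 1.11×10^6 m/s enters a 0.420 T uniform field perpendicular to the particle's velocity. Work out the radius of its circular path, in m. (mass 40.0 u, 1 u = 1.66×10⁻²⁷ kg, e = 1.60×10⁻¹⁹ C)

r ≈ 1.10 m

The magnetic force provides the centripetal force: qvB = mv²/r, so r = mv/(qB).
r = (6.64×10^-26 kg)(1.11×10^6 m/s) / [(1×1.60×10^-19 C)(0.420 T)] = 1.10 m.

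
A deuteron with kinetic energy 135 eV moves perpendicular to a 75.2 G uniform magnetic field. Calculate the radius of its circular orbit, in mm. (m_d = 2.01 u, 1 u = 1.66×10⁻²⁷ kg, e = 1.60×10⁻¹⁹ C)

r ≈ 316 mm

Convert the energy: K = 135 eV = 2.16×10^-17 J.
v = √(2K/m) = √(2·2.16×10^-17/3.34×10^-27) = 1.14×10^5 m/s.
r = mv/(qB) = (3.34×10^-27)(1.14×10^5) / [(1×1.60×10^-19)(7.52×10^-3)] = 0.316 m.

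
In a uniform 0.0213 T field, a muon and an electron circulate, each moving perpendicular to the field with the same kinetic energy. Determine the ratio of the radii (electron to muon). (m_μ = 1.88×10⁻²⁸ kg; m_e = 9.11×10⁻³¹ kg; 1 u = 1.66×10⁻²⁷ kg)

r = √(2mK)/(qB) ⇒ at equal K, r ∝ √m/q.
r_{electron}/r_{muon} = 0.0696.

ratio ≈ 0.0696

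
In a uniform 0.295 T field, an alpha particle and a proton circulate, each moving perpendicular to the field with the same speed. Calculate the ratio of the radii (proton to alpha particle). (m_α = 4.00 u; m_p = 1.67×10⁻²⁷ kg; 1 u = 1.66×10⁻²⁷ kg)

ratio ≈ 0.503

r = mv/(qB) ⇒ at equal v, r ∝ m/q.
r_{proton}/r_{alpha particle} = 0.503.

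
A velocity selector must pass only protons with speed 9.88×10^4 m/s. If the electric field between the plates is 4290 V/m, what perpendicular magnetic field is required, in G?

B ≈ 434 G

qE = qvB ⇒ B = E/v = (4290) / (9.88×10^4) = 0.0434 T.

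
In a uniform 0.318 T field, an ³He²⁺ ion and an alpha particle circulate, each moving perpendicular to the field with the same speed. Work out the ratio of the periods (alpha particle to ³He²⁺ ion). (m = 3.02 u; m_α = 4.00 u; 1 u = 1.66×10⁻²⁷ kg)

ratio ≈ 1.32

T = 2πm/(qB) is independent of speed, so T₂/T₁ = (m₂/q₂)/(m₁/q₁).
T_{alpha particle}/T_{³He²⁺ ion} = (6.64×10^-27/2e) / (5.01×10^-27/2e) = 1.32.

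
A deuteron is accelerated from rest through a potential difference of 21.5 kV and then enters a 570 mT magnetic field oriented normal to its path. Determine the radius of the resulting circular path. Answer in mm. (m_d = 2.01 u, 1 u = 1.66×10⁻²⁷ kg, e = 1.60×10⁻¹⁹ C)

r ≈ 52.5 mm

The kinetic energy gained is K = qV = (1×1.60×10^-19)(2.15×10^4) = 3.44×10^-15 J.
v = √(2K/m) = 1.44×10^6 m/s.
r = mv/(qB) = (3.34×10^-27)(1.44×10^6) / [(1×1.60×10^-19)(0.570)] = 0.0525 m.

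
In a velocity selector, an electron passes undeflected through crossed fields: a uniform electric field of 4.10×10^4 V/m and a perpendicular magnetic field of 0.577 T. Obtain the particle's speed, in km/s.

v ≈ 71.1 km/s

For zero net force, qE = qvB, so v = E/B.
v = (4.10×10^4) / (0.577) = 7.11×10^4 m/s.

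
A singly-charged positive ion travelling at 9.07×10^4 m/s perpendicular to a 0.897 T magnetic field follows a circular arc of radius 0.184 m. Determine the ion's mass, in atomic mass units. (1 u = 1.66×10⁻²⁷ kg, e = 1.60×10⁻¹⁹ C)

qvB = mv²/r ⇒ m = qBr/v.
m = (1×1.60×10^-19)(0.897)(0.184) / (9.07×10^4) = 2.91×10^-25 kg = 175 u.

m ≈ 175 u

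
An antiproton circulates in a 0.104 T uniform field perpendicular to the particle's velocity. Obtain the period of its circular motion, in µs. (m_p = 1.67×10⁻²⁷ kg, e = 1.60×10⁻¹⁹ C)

The cyclotron period is independent of speed: T = 2πm/(qB).
T = 2π(1.67×10^-27) / [(1×1.60×10^-19)(0.104)] = 6.31×10^-7 s.

T ≈ 0.631 µs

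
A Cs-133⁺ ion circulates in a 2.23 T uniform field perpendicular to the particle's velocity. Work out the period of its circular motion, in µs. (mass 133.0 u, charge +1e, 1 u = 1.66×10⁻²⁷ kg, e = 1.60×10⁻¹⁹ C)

The cyclotron period is independent of speed: T = 2πm/(qB).
T = 2π(2.21×10^-25) / [(1×1.60×10^-19)(2.23)] = 3.89×10^-6 s.

T ≈ 3.89 µs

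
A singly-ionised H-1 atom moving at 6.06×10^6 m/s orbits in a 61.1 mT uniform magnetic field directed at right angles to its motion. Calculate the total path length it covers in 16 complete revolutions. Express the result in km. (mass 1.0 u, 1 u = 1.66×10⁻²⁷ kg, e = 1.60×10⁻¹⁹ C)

r = mv/(qB) = 1.03 m, so one revolution covers 2πr = 6.47 m.
In 16 revolutions: L = 16·2πr = 103 m.

L ≈ 0.103 km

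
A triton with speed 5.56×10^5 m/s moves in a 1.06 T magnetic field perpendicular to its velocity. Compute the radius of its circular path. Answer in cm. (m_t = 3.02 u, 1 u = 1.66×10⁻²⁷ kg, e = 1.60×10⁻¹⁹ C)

r ≈ 1.64 cm

The magnetic force provides the centripetal force: qvB = mv²/r, so r = mv/(qB).
r = (5.01×10^-27 kg)(5.56×10^5 m/s) / [(1×1.60×10^-19 C)(1.06 T)] = 0.0164 m.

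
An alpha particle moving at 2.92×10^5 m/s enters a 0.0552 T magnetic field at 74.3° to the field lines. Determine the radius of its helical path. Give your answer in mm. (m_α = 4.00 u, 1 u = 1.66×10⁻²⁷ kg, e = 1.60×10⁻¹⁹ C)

Only the perpendicular component v⊥ = v sin74.3° = 2.81×10^5 m/s is bent by the field.
r = m v⊥ /(qB) = (6.64×10^-27)(2.81×10^5) / [(2×1.60×10^-19)(0.0552)] = 0.106 m.

r ≈ 106 mm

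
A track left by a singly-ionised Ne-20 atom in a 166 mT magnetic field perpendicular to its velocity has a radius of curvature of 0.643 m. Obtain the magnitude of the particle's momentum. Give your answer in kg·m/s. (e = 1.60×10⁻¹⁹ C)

p ≈ 1.71×10^-20 kg·m/s

Since qvB = mv²/r, the momentum p = mv = qBr.
p = (1×1.60×10^-19)(0.166)(0.643) = 1.71×10^-20 kg·m/s.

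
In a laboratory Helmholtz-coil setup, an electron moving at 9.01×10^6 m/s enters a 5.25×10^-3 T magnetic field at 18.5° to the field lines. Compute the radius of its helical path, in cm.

r ≈ 0.310 cm

Only the perpendicular component v⊥ = v sin18.5° = 2.86×10^6 m/s is bent by the field.
r = m v⊥ /(qB) = (9.11×10^-31)(2.86×10^6) / [(1×1.60×10^-19)(5.25×10^-3)] = 3.10×10^-3 m.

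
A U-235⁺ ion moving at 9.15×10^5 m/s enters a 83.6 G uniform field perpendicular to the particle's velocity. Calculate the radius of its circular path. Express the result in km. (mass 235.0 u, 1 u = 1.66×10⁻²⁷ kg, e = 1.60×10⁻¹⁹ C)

The magnetic force provides the centripetal force: qvB = mv²/r, so r = mv/(qB).
r = (3.90×10^-25 kg)(9.15×10^5 m/s) / [(1×1.60×10^-19 C)(8.36×10^-3 T)] = 267 m.

r ≈ 0.267 km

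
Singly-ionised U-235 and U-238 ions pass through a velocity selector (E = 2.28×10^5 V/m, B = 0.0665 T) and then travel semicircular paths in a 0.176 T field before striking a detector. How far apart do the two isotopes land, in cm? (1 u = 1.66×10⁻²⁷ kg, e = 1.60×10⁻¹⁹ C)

Δd ≈ 121 cm

Both emerge at v = E/B₁ = 3.43×10^6 m/s.
r = mv/(qB₂), so r₁ = 47.496 m and r₂ = 48.102 m, giving Δr = 0.606 m.
After a semicircle each ion lands a diameter 2r from the entry slit, so the separation is 2Δr = 1.21 m.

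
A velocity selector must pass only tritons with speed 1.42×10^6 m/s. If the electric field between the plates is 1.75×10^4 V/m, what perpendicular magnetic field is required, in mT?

qE = qvB ⇒ B = E/v = (1.75×10^4) / (1.42×10^6) = 0.0123 T.

B ≈ 12.3 mT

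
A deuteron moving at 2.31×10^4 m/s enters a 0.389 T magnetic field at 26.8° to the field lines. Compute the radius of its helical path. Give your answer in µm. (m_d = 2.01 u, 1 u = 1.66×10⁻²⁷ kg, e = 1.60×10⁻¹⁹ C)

r ≈ 558 µm

Only the perpendicular component v⊥ = v sin26.8° = 1.04×10^4 m/s is bent by the field.
r = m v⊥ /(qB) = (3.34×10^-27)(1.04×10^4) / [(1×1.60×10^-19)(0.389)] = 5.58×10^-4 m.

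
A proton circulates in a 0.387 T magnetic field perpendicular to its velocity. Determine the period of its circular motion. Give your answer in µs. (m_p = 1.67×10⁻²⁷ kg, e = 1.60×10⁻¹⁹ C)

The cyclotron period is independent of speed: T = 2πm/(qB).
T = 2π(1.67×10^-27) / [(1×1.60×10^-19)(0.387)] = 1.69×10^-7 s.

T ≈ 0.169 µs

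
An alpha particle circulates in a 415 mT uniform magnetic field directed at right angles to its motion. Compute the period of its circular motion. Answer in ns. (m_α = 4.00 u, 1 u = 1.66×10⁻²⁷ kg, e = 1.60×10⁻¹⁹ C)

T ≈ 314 ns

The cyclotron period is independent of speed: T = 2πm/(qB).
T = 2π(6.64×10^-27) / [(2×1.60×10^-19)(0.415)] = 3.14×10^-7 s.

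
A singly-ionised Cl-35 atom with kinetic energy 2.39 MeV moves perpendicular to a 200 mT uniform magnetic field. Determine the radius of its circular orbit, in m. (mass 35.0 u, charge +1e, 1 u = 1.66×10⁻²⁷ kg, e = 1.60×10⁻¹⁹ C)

Convert the energy: K = 2.39 MeV = 3.82×10^-13 J.
v = √(2K/m) = √(2·3.82×10^-13/5.81×10^-26) = 3.63×10^6 m/s.
r = mv/(qB) = (5.81×10^-26)(3.63×10^6) / [(1×1.60×10^-19)(0.200)] = 6.59 m.

r ≈ 6.59 m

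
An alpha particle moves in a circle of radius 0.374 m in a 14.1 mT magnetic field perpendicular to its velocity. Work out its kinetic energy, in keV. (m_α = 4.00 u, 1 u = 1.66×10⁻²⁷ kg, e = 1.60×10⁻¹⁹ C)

K ≈ 1.34 keV

v = qBr/m = (2×1.60×10^-19)(0.0141)(0.374) / (6.64×10^-27) = 2.54×10^5 m/s.
K = ½mv² = 0.5·(6.64×10^-27)·(2.54×10^5)² = 2.14×10^-16 J = 1.34 keV.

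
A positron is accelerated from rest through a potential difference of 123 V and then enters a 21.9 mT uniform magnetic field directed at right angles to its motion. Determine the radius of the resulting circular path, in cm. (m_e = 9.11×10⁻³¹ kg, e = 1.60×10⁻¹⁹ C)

The kinetic energy gained is K = qV = (1×1.60×10^-19)(123) = 1.97×10^-17 J.
v = √(2K/m) = 6.57×10^6 m/s.
r = mv/(qB) = (9.11×10^-31)(6.57×10^6) / [(1×1.60×10^-19)(0.0219)] = 1.71×10^-3 m.

r ≈ 0.171 cm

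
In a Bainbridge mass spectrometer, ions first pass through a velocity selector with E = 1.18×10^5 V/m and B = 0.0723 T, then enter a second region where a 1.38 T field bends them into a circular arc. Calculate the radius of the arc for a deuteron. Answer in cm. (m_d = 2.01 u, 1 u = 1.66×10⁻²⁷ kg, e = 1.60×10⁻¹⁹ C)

The selector passes v = E/B = 1.18×10^5/0.0723 = 1.63×10^6 m/s.
In the deflection region, r = mv/(qB₂) = (3.34×10^-27)(1.63×10^6) / [(1×1.60×10^-19)(1.38)] = 0.0247 m.

r ≈ 2.47 cm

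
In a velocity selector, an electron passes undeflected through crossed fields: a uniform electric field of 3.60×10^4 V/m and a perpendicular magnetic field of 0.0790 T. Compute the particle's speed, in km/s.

For zero net force, qE = qvB, so v = E/B.
v = (3.60×10^4) / (0.0790) = 4.56×10^5 m/s.

v ≈ 456 km/s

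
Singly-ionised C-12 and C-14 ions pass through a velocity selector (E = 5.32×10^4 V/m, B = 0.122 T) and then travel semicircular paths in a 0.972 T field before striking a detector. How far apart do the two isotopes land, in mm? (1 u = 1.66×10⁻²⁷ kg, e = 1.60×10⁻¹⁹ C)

Δd ≈ 18.6 mm

Both emerge at v = E/B₁ = 4.36×10^5 m/s.
r = mv/(qB₂), so r₁ = 0.05585 m and r₂ = 0.06516 m, giving Δr = 9.31×10^-3 m.
After a semicircle each ion lands a diameter 2r from the entry slit, so the separation is 2Δr = 0.0186 m.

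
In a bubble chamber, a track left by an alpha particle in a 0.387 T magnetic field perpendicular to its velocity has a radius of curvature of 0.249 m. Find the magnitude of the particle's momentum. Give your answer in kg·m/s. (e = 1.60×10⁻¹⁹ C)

Since qvB = mv²/r, the momentum p = mv = qBr.
p = (2×1.60×10^-19)(0.387)(0.249) = 3.08×10^-20 kg·m/s.

p ≈ 3.08×10^-20 kg·m/s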